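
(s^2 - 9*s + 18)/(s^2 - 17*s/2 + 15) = 2*(s - 3)/(2*s - 5)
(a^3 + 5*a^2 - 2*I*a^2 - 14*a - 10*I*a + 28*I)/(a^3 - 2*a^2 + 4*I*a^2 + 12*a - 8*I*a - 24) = (a + 7)/(a + 6*I)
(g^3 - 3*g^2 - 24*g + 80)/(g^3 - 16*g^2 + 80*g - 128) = (g + 5)/(g - 8)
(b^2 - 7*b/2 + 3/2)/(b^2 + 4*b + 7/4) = 2*(2*b^2 - 7*b + 3)/(4*b^2 + 16*b + 7)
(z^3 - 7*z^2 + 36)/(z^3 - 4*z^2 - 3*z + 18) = (z - 6)/(z - 3)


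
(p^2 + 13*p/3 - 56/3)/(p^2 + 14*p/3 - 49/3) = (3*p - 8)/(3*p - 7)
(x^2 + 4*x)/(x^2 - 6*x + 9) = x*(x + 4)/(x^2 - 6*x + 9)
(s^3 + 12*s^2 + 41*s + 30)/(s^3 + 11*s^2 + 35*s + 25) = (s + 6)/(s + 5)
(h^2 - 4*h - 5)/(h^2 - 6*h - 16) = (-h^2 + 4*h + 5)/(-h^2 + 6*h + 16)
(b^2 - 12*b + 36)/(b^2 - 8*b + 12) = (b - 6)/(b - 2)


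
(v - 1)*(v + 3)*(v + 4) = v^3 + 6*v^2 + 5*v - 12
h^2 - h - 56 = (h - 8)*(h + 7)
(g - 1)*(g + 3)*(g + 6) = g^3 + 8*g^2 + 9*g - 18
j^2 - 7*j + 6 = (j - 6)*(j - 1)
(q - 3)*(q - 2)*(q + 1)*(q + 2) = q^4 - 2*q^3 - 7*q^2 + 8*q + 12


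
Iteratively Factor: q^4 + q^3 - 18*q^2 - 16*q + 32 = (q - 1)*(q^3 + 2*q^2 - 16*q - 32) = (q - 1)*(q + 4)*(q^2 - 2*q - 8) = (q - 1)*(q + 2)*(q + 4)*(q - 4)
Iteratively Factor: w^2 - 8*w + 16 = (w - 4)*(w - 4)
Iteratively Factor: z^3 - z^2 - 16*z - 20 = (z + 2)*(z^2 - 3*z - 10) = (z - 5)*(z + 2)*(z + 2)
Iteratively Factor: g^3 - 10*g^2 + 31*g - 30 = (g - 2)*(g^2 - 8*g + 15) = (g - 5)*(g - 2)*(g - 3)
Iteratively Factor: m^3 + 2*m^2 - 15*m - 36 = (m + 3)*(m^2 - m - 12) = (m + 3)^2*(m - 4)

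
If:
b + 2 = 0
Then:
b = -2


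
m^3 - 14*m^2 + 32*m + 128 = (m - 8)^2*(m + 2)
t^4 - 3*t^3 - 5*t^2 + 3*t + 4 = (t - 4)*(t - 1)*(t + 1)^2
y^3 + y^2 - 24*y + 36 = (y - 3)*(y - 2)*(y + 6)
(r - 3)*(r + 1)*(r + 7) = r^3 + 5*r^2 - 17*r - 21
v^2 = v^2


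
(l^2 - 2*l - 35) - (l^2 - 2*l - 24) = -11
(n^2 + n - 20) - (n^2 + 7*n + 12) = -6*n - 32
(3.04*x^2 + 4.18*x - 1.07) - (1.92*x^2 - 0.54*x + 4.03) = 1.12*x^2 + 4.72*x - 5.1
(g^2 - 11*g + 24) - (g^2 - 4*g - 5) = 29 - 7*g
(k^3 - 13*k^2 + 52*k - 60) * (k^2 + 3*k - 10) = k^5 - 10*k^4 + 3*k^3 + 226*k^2 - 700*k + 600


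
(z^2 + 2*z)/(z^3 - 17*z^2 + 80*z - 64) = z*(z + 2)/(z^3 - 17*z^2 + 80*z - 64)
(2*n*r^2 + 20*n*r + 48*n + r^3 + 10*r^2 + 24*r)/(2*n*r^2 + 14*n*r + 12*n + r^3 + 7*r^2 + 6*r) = (r + 4)/(r + 1)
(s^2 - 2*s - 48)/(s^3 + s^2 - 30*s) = (s - 8)/(s*(s - 5))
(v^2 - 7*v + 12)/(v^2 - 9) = (v - 4)/(v + 3)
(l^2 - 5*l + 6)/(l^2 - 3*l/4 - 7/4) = 4*(-l^2 + 5*l - 6)/(-4*l^2 + 3*l + 7)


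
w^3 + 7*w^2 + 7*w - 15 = (w - 1)*(w + 3)*(w + 5)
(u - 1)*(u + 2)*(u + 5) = u^3 + 6*u^2 + 3*u - 10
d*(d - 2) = d^2 - 2*d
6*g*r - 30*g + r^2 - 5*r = (6*g + r)*(r - 5)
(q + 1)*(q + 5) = q^2 + 6*q + 5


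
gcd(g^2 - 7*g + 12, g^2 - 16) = g - 4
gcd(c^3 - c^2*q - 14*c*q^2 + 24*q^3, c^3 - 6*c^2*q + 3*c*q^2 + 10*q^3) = -c + 2*q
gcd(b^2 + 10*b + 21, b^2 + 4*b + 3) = b + 3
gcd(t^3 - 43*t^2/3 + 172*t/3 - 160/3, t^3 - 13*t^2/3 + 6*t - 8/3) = t - 4/3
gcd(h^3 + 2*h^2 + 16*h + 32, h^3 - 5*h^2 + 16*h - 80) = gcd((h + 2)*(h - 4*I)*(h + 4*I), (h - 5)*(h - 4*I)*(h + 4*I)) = h^2 + 16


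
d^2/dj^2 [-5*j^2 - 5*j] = -10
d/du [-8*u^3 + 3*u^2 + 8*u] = -24*u^2 + 6*u + 8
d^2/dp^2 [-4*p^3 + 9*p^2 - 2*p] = 18 - 24*p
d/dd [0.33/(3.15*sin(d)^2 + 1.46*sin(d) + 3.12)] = -(2.079*sin(d) + 0.4818)*cos(d)/(3.15*sin(d)^2 + 1.46*sin(d) + 3.12)^2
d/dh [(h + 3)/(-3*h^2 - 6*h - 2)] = (-3*h^2 - 6*h + 6*(h + 1)*(h + 3) - 2)/(3*h^2 + 6*h + 2)^2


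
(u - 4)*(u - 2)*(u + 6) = u^3 - 28*u + 48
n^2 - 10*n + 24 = (n - 6)*(n - 4)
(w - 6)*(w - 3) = w^2 - 9*w + 18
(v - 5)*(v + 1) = v^2 - 4*v - 5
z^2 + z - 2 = (z - 1)*(z + 2)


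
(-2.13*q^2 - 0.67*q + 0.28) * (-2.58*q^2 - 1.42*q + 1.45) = 5.4954*q^4 + 4.7532*q^3 - 2.8595*q^2 - 1.3691*q + 0.406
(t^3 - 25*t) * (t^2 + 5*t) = t^5 + 5*t^4 - 25*t^3 - 125*t^2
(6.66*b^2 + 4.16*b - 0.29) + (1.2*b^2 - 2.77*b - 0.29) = 7.86*b^2 + 1.39*b - 0.58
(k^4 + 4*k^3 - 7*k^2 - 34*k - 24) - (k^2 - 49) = k^4 + 4*k^3 - 8*k^2 - 34*k + 25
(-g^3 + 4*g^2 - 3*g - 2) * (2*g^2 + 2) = -2*g^5 + 8*g^4 - 8*g^3 + 4*g^2 - 6*g - 4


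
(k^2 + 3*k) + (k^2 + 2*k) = 2*k^2 + 5*k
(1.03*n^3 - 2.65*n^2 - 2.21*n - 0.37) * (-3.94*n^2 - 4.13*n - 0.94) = -4.0582*n^5 + 6.1871*n^4 + 18.6837*n^3 + 13.0761*n^2 + 3.6055*n + 0.3478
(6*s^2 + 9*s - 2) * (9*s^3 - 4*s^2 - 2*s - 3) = 54*s^5 + 57*s^4 - 66*s^3 - 28*s^2 - 23*s + 6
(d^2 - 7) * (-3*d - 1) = -3*d^3 - d^2 + 21*d + 7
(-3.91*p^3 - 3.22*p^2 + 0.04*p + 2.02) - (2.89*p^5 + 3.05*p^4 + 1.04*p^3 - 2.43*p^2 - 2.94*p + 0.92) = -2.89*p^5 - 3.05*p^4 - 4.95*p^3 - 0.79*p^2 + 2.98*p + 1.1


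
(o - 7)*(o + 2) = o^2 - 5*o - 14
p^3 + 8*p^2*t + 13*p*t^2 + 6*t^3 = (p + t)^2*(p + 6*t)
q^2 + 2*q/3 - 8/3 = (q - 4/3)*(q + 2)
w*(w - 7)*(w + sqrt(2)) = w^3 - 7*w^2 + sqrt(2)*w^2 - 7*sqrt(2)*w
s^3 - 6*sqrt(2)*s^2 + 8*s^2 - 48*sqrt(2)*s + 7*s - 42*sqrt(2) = (s + 1)*(s + 7)*(s - 6*sqrt(2))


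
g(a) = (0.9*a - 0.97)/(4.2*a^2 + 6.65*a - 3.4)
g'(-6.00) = -0.02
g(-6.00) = -0.06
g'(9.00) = -0.00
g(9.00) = 0.02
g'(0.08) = 0.50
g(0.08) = 0.32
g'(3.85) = -0.00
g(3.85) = 0.03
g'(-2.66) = -0.60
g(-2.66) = -0.39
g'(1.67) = 0.02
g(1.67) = 0.03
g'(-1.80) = -7.58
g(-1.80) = 1.47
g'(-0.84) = -0.17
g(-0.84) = 0.29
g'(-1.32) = -0.59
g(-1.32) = 0.44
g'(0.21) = 1.49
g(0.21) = 0.43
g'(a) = (-8.4*a - 6.65)*(0.9*a - 0.97)/(4.2*a^2 + 6.65*a - 3.4)^2 + 0.9/(4.2*a^2 + 6.65*a - 3.4) = (-3.78*a^2 + 8.148*a + 3.3905)/(17.64*a^4 + 55.86*a^3 + 15.6625*a^2 - 45.22*a + 11.56)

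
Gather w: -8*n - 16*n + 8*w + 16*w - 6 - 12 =-24*n + 24*w - 18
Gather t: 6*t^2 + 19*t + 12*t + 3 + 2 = 6*t^2 + 31*t + 5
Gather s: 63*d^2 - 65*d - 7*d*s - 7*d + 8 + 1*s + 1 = 63*d^2 - 72*d + s*(1 - 7*d) + 9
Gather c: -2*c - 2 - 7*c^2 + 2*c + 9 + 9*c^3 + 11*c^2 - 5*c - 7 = 9*c^3 + 4*c^2 - 5*c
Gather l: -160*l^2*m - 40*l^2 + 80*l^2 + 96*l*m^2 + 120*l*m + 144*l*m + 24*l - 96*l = l^2*(40 - 160*m) + l*(96*m^2 + 264*m - 72)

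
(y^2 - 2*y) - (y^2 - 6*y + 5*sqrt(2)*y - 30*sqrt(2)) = -5*sqrt(2)*y + 4*y + 30*sqrt(2)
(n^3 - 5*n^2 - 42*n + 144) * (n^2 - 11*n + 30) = n^5 - 16*n^4 + 43*n^3 + 456*n^2 - 2844*n + 4320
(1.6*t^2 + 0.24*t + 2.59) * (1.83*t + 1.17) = 2.928*t^3 + 2.3112*t^2 + 5.0205*t + 3.0303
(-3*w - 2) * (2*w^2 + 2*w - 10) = -6*w^3 - 10*w^2 + 26*w + 20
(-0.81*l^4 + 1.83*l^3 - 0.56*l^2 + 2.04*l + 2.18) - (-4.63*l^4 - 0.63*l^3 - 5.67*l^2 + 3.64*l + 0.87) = 3.82*l^4 + 2.46*l^3 + 5.11*l^2 - 1.6*l + 1.31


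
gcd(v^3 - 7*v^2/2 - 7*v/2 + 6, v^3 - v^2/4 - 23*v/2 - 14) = v - 4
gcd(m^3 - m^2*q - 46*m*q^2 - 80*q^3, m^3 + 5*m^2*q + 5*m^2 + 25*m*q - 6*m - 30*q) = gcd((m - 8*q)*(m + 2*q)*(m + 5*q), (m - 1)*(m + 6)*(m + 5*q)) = m + 5*q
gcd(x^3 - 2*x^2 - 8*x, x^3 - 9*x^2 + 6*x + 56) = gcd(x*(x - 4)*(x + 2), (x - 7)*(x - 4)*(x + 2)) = x^2 - 2*x - 8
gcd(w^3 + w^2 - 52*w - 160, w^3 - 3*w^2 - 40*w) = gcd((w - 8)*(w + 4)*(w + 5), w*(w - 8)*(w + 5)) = w^2 - 3*w - 40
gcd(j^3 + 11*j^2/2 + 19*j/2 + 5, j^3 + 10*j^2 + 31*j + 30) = j + 2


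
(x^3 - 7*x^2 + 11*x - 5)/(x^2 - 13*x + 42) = (x^3 - 7*x^2 + 11*x - 5)/(x^2 - 13*x + 42)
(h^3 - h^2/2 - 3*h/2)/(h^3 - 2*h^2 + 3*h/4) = 2*(h + 1)/(2*h - 1)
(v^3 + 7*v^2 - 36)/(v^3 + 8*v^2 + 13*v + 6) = (v^2 + v - 6)/(v^2 + 2*v + 1)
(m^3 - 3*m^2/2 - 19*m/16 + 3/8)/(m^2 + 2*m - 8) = (m^2 + m/2 - 3/16)/(m + 4)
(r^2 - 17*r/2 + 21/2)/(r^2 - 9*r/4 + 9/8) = 4*(r - 7)/(4*r - 3)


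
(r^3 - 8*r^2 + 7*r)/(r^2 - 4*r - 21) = r*(r - 1)/(r + 3)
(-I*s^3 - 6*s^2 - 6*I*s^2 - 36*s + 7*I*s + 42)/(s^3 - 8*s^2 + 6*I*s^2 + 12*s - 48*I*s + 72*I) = (-I*s^3 + s^2*(-6 - 6*I) + s*(-36 + 7*I) + 42)/(s^3 + s^2*(-8 + 6*I) + s*(12 - 48*I) + 72*I)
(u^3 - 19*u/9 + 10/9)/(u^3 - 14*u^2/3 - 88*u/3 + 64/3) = (3*u^2 + 2*u - 5)/(3*(u^2 - 4*u - 32))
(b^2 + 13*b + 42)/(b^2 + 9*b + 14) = (b + 6)/(b + 2)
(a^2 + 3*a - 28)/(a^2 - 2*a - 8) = (a + 7)/(a + 2)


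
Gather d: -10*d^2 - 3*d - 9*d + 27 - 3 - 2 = -10*d^2 - 12*d + 22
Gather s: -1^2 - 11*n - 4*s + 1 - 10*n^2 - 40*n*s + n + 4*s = -10*n^2 - 40*n*s - 10*n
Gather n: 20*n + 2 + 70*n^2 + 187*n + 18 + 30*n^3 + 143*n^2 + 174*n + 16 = 30*n^3 + 213*n^2 + 381*n + 36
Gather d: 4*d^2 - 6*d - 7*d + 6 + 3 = 4*d^2 - 13*d + 9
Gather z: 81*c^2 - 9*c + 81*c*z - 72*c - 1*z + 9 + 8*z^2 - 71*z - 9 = 81*c^2 - 81*c + 8*z^2 + z*(81*c - 72)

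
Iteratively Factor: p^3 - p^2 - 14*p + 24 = (p + 4)*(p^2 - 5*p + 6) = (p - 2)*(p + 4)*(p - 3)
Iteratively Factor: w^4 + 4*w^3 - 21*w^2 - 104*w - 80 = (w + 4)*(w^3 - 21*w - 20) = (w - 5)*(w + 4)*(w^2 + 5*w + 4) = (w - 5)*(w + 4)^2*(w + 1)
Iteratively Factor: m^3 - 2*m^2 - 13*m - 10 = (m - 5)*(m^2 + 3*m + 2) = (m - 5)*(m + 1)*(m + 2)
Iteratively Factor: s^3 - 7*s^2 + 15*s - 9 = (s - 3)*(s^2 - 4*s + 3) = (s - 3)*(s - 1)*(s - 3)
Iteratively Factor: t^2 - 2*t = (t - 2)*(t)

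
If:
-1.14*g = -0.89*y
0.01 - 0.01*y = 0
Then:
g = 0.78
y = 1.00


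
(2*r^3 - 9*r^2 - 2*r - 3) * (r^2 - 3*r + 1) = 2*r^5 - 15*r^4 + 27*r^3 - 6*r^2 + 7*r - 3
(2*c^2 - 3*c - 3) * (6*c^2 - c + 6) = 12*c^4 - 20*c^3 - 3*c^2 - 15*c - 18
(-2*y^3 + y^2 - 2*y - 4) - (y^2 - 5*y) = -2*y^3 + 3*y - 4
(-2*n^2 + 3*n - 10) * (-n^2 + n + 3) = 2*n^4 - 5*n^3 + 7*n^2 - n - 30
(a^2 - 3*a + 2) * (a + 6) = a^3 + 3*a^2 - 16*a + 12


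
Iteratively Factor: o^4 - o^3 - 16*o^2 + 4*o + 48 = (o + 3)*(o^3 - 4*o^2 - 4*o + 16) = (o - 2)*(o + 3)*(o^2 - 2*o - 8) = (o - 2)*(o + 2)*(o + 3)*(o - 4)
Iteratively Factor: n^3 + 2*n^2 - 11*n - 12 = (n - 3)*(n^2 + 5*n + 4) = (n - 3)*(n + 1)*(n + 4)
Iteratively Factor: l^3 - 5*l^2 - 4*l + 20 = (l + 2)*(l^2 - 7*l + 10) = (l - 5)*(l + 2)*(l - 2)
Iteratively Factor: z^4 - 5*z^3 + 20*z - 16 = (z - 4)*(z^3 - z^2 - 4*z + 4) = (z - 4)*(z - 1)*(z^2 - 4) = (z - 4)*(z - 2)*(z - 1)*(z + 2)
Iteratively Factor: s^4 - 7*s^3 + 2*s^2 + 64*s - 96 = (s - 2)*(s^3 - 5*s^2 - 8*s + 48) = (s - 2)*(s + 3)*(s^2 - 8*s + 16) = (s - 4)*(s - 2)*(s + 3)*(s - 4)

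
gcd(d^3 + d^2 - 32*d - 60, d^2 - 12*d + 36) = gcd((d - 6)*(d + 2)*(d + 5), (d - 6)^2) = d - 6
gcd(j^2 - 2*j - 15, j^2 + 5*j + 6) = j + 3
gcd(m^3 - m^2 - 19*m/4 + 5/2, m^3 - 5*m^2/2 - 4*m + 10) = m^2 - m/2 - 5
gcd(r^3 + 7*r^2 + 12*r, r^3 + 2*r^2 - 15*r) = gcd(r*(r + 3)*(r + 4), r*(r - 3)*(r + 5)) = r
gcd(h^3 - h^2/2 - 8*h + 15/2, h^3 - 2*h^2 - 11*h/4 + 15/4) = h^2 - 7*h/2 + 5/2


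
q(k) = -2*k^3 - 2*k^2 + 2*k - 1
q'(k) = -6*k^2 - 4*k + 2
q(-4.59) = 141.09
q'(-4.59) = -106.05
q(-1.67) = -0.60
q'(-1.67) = -8.05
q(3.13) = -75.66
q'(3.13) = -69.30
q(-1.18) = -2.86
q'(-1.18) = -1.63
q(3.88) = -140.17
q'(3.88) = -103.85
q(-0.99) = -3.00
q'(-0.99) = 0.08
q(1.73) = -13.88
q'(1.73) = -22.88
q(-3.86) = 76.51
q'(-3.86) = -71.96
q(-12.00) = 3143.00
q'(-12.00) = -814.00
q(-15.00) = 6269.00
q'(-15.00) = -1288.00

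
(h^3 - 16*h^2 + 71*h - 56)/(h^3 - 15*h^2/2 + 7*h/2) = 2*(h^2 - 9*h + 8)/(h*(2*h - 1))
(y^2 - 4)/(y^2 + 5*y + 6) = (y - 2)/(y + 3)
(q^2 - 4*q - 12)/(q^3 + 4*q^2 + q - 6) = (q - 6)/(q^2 + 2*q - 3)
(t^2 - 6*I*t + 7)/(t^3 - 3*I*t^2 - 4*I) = (t - 7*I)/(t^2 - 4*I*t - 4)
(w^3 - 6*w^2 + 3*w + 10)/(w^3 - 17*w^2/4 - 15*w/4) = 4*(w^2 - w - 2)/(w*(4*w + 3))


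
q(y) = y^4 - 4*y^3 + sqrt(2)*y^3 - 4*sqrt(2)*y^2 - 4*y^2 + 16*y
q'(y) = 4*y^3 - 12*y^2 + 3*sqrt(2)*y^2 - 8*sqrt(2)*y - 8*y + 16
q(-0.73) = -15.54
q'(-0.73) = 24.41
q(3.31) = -26.58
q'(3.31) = 12.14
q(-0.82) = -17.74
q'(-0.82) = 24.42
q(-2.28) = -29.01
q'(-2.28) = -27.70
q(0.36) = 4.40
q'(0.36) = 8.23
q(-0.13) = -2.24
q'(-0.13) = 18.37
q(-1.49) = -31.80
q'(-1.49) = 14.32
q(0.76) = 5.78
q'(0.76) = -1.40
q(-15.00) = 56939.24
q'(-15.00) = -14939.70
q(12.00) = 15069.17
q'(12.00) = 5579.18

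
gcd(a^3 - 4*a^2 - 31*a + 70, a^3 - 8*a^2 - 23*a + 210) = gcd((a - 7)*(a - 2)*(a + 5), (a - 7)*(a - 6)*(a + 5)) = a^2 - 2*a - 35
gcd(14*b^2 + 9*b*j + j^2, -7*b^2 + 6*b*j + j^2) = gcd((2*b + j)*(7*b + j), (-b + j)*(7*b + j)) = 7*b + j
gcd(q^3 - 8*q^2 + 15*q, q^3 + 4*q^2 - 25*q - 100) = q - 5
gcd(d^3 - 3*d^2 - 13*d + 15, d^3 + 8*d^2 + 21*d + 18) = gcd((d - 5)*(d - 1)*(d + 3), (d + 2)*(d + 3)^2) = d + 3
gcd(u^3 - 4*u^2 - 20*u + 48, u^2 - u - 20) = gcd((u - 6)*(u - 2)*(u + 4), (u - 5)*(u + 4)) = u + 4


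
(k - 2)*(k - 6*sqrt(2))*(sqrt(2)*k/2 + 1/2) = sqrt(2)*k^3/2 - 11*k^2/2 - sqrt(2)*k^2 - 3*sqrt(2)*k + 11*k + 6*sqrt(2)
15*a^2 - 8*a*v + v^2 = (-5*a + v)*(-3*a + v)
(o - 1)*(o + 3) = o^2 + 2*o - 3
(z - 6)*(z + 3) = z^2 - 3*z - 18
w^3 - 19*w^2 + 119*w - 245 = (w - 7)^2*(w - 5)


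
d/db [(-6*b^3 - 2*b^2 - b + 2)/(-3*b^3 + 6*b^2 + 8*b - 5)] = (-42*b^4 - 102*b^3 + 98*b^2 - 4*b - 11)/(9*b^6 - 36*b^5 - 12*b^4 + 126*b^3 + 4*b^2 - 80*b + 25)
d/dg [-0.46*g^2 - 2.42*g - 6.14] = -0.92*g - 2.42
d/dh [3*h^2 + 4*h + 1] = 6*h + 4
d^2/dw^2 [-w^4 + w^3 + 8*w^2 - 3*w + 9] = -12*w^2 + 6*w + 16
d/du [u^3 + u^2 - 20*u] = 3*u^2 + 2*u - 20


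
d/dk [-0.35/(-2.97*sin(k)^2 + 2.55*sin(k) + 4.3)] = (0.8925 - 2.079*sin(k))*cos(k)/(-2.97*sin(k)^2 + 2.55*sin(k) + 4.3)^2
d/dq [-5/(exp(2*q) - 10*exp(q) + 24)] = 10*(exp(q) - 5)*exp(q)/(exp(2*q) - 10*exp(q) + 24)^2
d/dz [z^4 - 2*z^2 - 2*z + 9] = 4*z^3 - 4*z - 2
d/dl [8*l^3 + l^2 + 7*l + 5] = 24*l^2 + 2*l + 7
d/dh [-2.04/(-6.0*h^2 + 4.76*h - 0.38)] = (9.7104 - 24.48*h)/(6.0*h^2 - 4.76*h + 0.38)^2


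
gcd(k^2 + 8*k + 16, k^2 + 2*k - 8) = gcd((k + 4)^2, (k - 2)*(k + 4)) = k + 4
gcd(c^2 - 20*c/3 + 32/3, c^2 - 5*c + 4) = c - 4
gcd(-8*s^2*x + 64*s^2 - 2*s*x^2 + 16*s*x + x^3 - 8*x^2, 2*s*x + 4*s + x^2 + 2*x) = 2*s + x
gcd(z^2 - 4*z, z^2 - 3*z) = z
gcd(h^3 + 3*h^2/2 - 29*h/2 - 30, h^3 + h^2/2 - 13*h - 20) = h^2 - 3*h/2 - 10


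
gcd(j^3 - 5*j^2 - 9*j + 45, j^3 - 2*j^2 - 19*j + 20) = j - 5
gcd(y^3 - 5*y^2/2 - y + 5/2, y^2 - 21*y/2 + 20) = y - 5/2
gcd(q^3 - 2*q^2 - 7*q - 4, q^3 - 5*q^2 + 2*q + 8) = q^2 - 3*q - 4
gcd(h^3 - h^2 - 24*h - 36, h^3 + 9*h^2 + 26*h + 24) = h^2 + 5*h + 6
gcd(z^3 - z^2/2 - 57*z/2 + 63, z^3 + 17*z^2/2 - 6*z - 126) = z^2 + 5*z/2 - 21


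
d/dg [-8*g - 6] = -8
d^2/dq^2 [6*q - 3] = 0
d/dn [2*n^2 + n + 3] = 4*n + 1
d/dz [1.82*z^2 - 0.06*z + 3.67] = 3.64*z - 0.06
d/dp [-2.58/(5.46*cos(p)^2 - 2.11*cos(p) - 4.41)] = (5.4438 - 28.1736*cos(p))*sin(p)/(-5.46*cos(p)^2 + 2.11*cos(p) + 4.41)^2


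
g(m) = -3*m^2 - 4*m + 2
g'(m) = -6*m - 4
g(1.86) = -15.82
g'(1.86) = -15.16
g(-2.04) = -2.32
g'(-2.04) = 8.24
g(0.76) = -2.77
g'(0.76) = -8.56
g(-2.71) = -9.19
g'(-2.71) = 12.26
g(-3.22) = -16.23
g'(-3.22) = 15.32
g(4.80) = -86.32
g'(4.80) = -32.80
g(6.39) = -146.06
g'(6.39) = -42.34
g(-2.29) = -4.57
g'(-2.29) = 9.74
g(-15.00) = -613.00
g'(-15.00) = 86.00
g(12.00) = -478.00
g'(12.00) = -76.00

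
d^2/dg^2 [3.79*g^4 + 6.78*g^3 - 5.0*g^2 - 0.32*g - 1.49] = 45.48*g^2 + 40.68*g - 10.0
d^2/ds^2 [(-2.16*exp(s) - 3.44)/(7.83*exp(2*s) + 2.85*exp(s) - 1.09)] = (-132.427224*exp(4*s) - 795.408984*exp(3*s) - 340.905672*exp(2*s) - 152.088912*exp(s) - 13.252656)*exp(s)/(480.048687*exp(6*s) + 524.191095*exp(5*s) - 9.68257800000001*exp(4*s) - 122.794245*exp(3*s) + 1.347894*exp(2*s) + 10.158255*exp(s) - 1.295029)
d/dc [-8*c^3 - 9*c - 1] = -24*c^2 - 9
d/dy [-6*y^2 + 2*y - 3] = 2 - 12*y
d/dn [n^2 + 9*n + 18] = 2*n + 9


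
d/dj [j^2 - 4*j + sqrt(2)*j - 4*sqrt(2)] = 2*j - 4 + sqrt(2)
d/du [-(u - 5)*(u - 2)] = 7 - 2*u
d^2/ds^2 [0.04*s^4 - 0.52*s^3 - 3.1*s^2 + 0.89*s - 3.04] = 0.48*s^2 - 3.12*s - 6.2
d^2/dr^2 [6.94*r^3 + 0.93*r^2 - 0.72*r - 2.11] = 41.64*r + 1.86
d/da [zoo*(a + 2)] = zoo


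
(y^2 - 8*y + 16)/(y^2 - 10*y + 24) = (y - 4)/(y - 6)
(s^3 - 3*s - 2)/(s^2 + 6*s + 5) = (s^2 - s - 2)/(s + 5)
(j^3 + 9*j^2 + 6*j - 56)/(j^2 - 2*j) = j + 11 + 28/j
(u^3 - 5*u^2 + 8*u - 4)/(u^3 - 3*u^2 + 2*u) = (u - 2)/u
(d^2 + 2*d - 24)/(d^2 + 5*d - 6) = (d - 4)/(d - 1)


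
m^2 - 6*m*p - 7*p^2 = (m - 7*p)*(m + p)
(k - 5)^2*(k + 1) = k^3 - 9*k^2 + 15*k + 25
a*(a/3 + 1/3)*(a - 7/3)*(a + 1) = a^4/3 - a^3/9 - 11*a^2/9 - 7*a/9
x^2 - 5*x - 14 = (x - 7)*(x + 2)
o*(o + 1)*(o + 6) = o^3 + 7*o^2 + 6*o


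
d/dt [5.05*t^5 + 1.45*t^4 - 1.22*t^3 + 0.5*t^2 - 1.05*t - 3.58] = 25.25*t^4 + 5.8*t^3 - 3.66*t^2 + 1.0*t - 1.05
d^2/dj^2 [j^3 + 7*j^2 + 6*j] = 6*j + 14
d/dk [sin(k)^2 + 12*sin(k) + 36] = 2*(sin(k) + 6)*cos(k)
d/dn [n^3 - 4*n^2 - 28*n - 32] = 3*n^2 - 8*n - 28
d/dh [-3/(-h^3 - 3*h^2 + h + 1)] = 3*(-3*h^2 - 6*h + 1)/(h^3 + 3*h^2 - h - 1)^2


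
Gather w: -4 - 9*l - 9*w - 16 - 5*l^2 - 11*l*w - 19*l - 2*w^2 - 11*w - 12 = -5*l^2 - 28*l - 2*w^2 + w*(-11*l - 20) - 32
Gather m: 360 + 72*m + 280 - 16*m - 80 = 56*m + 560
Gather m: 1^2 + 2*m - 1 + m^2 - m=m^2 + m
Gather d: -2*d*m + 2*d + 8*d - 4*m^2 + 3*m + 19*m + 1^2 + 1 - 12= d*(10 - 2*m) - 4*m^2 + 22*m - 10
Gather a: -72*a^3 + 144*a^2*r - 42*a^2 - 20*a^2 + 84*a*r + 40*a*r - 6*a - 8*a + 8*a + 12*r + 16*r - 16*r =-72*a^3 + a^2*(144*r - 62) + a*(124*r - 6) + 12*r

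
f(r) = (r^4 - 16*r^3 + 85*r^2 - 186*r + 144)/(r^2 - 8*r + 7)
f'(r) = (8 - 2*r)*(r^4 - 16*r^3 + 85*r^2 - 186*r + 144)/(r^2 - 8*r + 7)^2 + (4*r^3 - 48*r^2 + 170*r - 186)/(r^2 - 8*r + 7) = 2*(r^5 - 20*r^4 + 142*r^3 - 415*r^2 + 451*r - 75)/(r^4 - 16*r^3 + 78*r^2 - 112*r + 49)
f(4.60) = 2.62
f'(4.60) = 3.87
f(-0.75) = 24.95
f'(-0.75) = -7.75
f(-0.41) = 22.56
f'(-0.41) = -6.23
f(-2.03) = 37.38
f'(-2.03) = -11.39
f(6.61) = 38.17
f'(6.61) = 93.03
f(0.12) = 20.30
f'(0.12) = -1.45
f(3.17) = 0.02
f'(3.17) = 0.24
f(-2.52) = 43.24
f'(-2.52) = -12.52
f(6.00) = 14.40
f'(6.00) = 17.52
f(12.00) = 58.91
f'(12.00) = 16.57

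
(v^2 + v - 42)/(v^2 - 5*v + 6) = (v^2 + v - 42)/(v^2 - 5*v + 6)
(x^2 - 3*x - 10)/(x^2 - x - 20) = (x + 2)/(x + 4)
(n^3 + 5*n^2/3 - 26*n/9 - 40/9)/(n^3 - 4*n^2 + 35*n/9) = (3*n^2 + 10*n + 8)/(n*(3*n - 7))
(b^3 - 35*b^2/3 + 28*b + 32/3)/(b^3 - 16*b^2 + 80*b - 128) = (b + 1/3)/(b - 4)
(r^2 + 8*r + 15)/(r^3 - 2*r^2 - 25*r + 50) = (r + 3)/(r^2 - 7*r + 10)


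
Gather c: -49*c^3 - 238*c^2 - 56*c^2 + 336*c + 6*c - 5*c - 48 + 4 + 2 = -49*c^3 - 294*c^2 + 337*c - 42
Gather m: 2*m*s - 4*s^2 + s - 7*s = 2*m*s - 4*s^2 - 6*s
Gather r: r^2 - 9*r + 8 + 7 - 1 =r^2 - 9*r + 14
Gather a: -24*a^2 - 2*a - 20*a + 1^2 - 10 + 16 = -24*a^2 - 22*a + 7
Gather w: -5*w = -5*w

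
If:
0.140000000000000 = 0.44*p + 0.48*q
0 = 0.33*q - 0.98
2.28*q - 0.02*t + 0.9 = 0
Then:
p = -2.92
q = 2.97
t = 383.55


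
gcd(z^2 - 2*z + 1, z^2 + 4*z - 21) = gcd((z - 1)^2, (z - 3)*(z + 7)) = 1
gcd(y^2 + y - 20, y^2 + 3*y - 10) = y + 5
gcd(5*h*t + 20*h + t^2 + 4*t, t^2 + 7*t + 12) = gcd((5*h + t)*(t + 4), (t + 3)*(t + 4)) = t + 4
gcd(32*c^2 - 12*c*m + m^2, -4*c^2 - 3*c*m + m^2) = 4*c - m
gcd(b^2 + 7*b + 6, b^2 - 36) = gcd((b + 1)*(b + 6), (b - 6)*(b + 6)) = b + 6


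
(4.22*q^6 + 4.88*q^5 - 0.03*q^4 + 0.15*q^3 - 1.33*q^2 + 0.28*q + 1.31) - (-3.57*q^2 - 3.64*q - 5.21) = 4.22*q^6 + 4.88*q^5 - 0.03*q^4 + 0.15*q^3 + 2.24*q^2 + 3.92*q + 6.52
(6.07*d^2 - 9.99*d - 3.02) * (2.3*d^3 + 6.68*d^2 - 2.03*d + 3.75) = 13.961*d^5 + 17.5706*d^4 - 86.0013*d^3 + 22.8686*d^2 - 31.3319*d - 11.325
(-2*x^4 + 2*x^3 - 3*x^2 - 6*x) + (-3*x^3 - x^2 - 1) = -2*x^4 - x^3 - 4*x^2 - 6*x - 1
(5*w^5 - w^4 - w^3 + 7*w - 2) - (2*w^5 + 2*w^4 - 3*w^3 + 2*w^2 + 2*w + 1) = 3*w^5 - 3*w^4 + 2*w^3 - 2*w^2 + 5*w - 3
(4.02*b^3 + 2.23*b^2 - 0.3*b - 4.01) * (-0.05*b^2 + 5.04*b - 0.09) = -0.201*b^5 + 20.1493*b^4 + 10.8924*b^3 - 1.5122*b^2 - 20.1834*b + 0.3609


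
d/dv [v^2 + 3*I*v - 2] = 2*v + 3*I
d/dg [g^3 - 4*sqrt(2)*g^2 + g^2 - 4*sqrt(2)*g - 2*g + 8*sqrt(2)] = 3*g^2 - 8*sqrt(2)*g + 2*g - 4*sqrt(2) - 2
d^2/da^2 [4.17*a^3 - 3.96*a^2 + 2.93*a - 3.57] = 25.02*a - 7.92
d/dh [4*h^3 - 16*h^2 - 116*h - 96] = 12*h^2 - 32*h - 116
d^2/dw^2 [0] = 0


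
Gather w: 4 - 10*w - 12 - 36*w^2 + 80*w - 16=-36*w^2 + 70*w - 24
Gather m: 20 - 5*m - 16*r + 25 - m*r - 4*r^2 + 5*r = m*(-r - 5) - 4*r^2 - 11*r + 45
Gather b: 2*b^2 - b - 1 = 2*b^2 - b - 1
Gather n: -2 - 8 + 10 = 0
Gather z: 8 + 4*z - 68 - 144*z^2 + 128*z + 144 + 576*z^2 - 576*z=432*z^2 - 444*z + 84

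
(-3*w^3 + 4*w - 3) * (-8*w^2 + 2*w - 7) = 24*w^5 - 6*w^4 - 11*w^3 + 32*w^2 - 34*w + 21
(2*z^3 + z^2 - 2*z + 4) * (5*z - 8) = 10*z^4 - 11*z^3 - 18*z^2 + 36*z - 32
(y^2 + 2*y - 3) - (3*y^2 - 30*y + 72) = -2*y^2 + 32*y - 75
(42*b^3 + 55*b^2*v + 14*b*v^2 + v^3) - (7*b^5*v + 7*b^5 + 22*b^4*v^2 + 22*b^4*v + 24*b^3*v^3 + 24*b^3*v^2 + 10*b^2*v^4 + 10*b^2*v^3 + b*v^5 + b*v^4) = -7*b^5*v - 7*b^5 - 22*b^4*v^2 - 22*b^4*v - 24*b^3*v^3 - 24*b^3*v^2 + 42*b^3 - 10*b^2*v^4 - 10*b^2*v^3 + 55*b^2*v - b*v^5 - b*v^4 + 14*b*v^2 + v^3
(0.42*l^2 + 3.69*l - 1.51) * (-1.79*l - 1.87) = -0.7518*l^3 - 7.3905*l^2 - 4.1974*l + 2.8237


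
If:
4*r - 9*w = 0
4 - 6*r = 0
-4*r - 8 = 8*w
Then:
No Solution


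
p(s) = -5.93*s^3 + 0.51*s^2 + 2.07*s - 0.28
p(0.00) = -0.28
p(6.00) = -1250.38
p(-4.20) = 439.36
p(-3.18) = 188.99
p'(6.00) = -632.25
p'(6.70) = -789.69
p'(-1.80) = -57.41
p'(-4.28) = -328.18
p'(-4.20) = -316.03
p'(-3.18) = -181.07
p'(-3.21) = -184.51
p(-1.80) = 32.23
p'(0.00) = 2.07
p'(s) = -17.79*s^2 + 1.02*s + 2.07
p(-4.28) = 465.13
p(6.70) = -1747.04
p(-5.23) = 851.16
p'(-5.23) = -489.87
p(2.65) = -101.57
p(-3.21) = 194.47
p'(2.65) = -120.16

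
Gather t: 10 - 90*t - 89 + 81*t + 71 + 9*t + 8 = 0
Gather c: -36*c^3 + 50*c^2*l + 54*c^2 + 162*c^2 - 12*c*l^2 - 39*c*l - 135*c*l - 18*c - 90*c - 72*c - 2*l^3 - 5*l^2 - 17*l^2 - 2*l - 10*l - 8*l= -36*c^3 + c^2*(50*l + 216) + c*(-12*l^2 - 174*l - 180) - 2*l^3 - 22*l^2 - 20*l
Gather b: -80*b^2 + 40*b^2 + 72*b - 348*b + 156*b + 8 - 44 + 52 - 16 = -40*b^2 - 120*b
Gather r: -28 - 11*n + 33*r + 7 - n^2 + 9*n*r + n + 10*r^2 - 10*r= -n^2 - 10*n + 10*r^2 + r*(9*n + 23) - 21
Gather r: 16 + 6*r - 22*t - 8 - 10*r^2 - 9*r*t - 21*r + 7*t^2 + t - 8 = -10*r^2 + r*(-9*t - 15) + 7*t^2 - 21*t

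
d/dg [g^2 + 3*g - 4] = 2*g + 3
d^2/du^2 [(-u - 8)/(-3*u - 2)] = 132/(3*u + 2)^3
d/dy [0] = 0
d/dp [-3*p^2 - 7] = -6*p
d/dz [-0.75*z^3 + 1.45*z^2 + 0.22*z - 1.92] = -2.25*z^2 + 2.9*z + 0.22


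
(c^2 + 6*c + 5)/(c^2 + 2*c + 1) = (c + 5)/(c + 1)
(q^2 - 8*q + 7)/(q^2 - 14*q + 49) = (q - 1)/(q - 7)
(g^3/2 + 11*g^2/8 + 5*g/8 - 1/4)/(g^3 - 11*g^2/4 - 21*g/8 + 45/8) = (4*g^3 + 11*g^2 + 5*g - 2)/(8*g^3 - 22*g^2 - 21*g + 45)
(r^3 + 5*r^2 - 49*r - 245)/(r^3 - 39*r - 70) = (r + 7)/(r + 2)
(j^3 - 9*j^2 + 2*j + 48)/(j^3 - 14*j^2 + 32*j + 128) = (j - 3)/(j - 8)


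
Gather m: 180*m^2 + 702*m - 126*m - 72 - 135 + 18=180*m^2 + 576*m - 189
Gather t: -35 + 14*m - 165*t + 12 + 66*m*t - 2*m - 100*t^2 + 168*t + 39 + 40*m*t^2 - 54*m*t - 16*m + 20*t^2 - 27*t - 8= -4*m + t^2*(40*m - 80) + t*(12*m - 24) + 8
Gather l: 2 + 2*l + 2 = 2*l + 4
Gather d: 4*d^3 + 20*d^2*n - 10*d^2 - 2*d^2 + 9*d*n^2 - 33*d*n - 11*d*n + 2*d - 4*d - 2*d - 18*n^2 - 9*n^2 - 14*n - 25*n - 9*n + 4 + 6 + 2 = 4*d^3 + d^2*(20*n - 12) + d*(9*n^2 - 44*n - 4) - 27*n^2 - 48*n + 12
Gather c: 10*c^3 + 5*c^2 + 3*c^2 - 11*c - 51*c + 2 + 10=10*c^3 + 8*c^2 - 62*c + 12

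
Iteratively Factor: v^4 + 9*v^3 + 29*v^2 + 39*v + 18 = (v + 2)*(v^3 + 7*v^2 + 15*v + 9) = (v + 2)*(v + 3)*(v^2 + 4*v + 3) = (v + 1)*(v + 2)*(v + 3)*(v + 3)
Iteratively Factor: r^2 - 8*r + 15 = (r - 5)*(r - 3)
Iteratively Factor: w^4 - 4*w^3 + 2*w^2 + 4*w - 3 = (w - 3)*(w^3 - w^2 - w + 1) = (w - 3)*(w - 1)*(w^2 - 1) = (w - 3)*(w - 1)^2*(w + 1)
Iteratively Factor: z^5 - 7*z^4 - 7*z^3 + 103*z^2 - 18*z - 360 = (z + 2)*(z^4 - 9*z^3 + 11*z^2 + 81*z - 180) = (z - 5)*(z + 2)*(z^3 - 4*z^2 - 9*z + 36) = (z - 5)*(z - 3)*(z + 2)*(z^2 - z - 12) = (z - 5)*(z - 3)*(z + 2)*(z + 3)*(z - 4)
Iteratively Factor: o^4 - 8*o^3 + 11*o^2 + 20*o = (o + 1)*(o^3 - 9*o^2 + 20*o) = o*(o + 1)*(o^2 - 9*o + 20) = o*(o - 4)*(o + 1)*(o - 5)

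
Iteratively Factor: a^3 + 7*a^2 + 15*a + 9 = (a + 3)*(a^2 + 4*a + 3) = (a + 1)*(a + 3)*(a + 3)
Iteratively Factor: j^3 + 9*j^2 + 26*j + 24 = (j + 2)*(j^2 + 7*j + 12) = (j + 2)*(j + 4)*(j + 3)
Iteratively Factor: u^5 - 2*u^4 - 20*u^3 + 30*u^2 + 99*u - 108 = (u - 3)*(u^4 + u^3 - 17*u^2 - 21*u + 36) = (u - 3)*(u + 3)*(u^3 - 2*u^2 - 11*u + 12) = (u - 3)*(u - 1)*(u + 3)*(u^2 - u - 12) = (u - 4)*(u - 3)*(u - 1)*(u + 3)*(u + 3)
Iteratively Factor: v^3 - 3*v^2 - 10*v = (v - 5)*(v^2 + 2*v) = v*(v - 5)*(v + 2)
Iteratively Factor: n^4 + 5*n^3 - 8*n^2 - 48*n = (n + 4)*(n^3 + n^2 - 12*n) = (n + 4)^2*(n^2 - 3*n) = (n - 3)*(n + 4)^2*(n)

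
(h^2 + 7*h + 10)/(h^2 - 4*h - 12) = (h + 5)/(h - 6)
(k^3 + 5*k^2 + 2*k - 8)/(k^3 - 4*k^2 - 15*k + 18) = (k^2 + 6*k + 8)/(k^2 - 3*k - 18)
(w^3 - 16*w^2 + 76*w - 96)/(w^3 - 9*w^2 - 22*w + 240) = (w - 2)/(w + 5)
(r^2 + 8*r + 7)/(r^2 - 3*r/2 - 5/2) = 2*(r + 7)/(2*r - 5)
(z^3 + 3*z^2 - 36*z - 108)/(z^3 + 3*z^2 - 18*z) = (z^2 - 3*z - 18)/(z*(z - 3))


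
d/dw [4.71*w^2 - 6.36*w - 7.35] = 9.42*w - 6.36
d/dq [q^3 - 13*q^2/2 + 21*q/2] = 3*q^2 - 13*q + 21/2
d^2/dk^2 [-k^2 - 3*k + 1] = -2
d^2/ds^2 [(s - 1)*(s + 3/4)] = 2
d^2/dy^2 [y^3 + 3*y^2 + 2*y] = 6*y + 6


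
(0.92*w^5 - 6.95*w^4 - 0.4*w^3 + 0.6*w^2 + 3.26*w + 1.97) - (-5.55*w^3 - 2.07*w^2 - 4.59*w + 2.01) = 0.92*w^5 - 6.95*w^4 + 5.15*w^3 + 2.67*w^2 + 7.85*w - 0.0399999999999998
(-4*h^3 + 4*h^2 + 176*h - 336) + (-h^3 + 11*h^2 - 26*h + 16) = -5*h^3 + 15*h^2 + 150*h - 320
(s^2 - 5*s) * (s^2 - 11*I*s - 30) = s^4 - 5*s^3 - 11*I*s^3 - 30*s^2 + 55*I*s^2 + 150*s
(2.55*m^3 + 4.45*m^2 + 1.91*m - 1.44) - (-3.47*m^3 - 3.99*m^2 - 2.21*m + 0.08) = 6.02*m^3 + 8.44*m^2 + 4.12*m - 1.52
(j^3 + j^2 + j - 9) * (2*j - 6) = 2*j^4 - 4*j^3 - 4*j^2 - 24*j + 54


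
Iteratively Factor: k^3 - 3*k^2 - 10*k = (k + 2)*(k^2 - 5*k) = (k - 5)*(k + 2)*(k)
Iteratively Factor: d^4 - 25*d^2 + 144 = (d - 4)*(d^3 + 4*d^2 - 9*d - 36) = (d - 4)*(d - 3)*(d^2 + 7*d + 12) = (d - 4)*(d - 3)*(d + 4)*(d + 3)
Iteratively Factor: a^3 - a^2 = (a - 1)*(a^2) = a*(a - 1)*(a)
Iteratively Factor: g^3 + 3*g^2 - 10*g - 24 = (g + 2)*(g^2 + g - 12) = (g + 2)*(g + 4)*(g - 3)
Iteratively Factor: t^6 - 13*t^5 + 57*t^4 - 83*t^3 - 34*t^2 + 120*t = (t - 2)*(t^5 - 11*t^4 + 35*t^3 - 13*t^2 - 60*t) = (t - 3)*(t - 2)*(t^4 - 8*t^3 + 11*t^2 + 20*t) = (t - 4)*(t - 3)*(t - 2)*(t^3 - 4*t^2 - 5*t) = (t - 5)*(t - 4)*(t - 3)*(t - 2)*(t^2 + t) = (t - 5)*(t - 4)*(t - 3)*(t - 2)*(t + 1)*(t)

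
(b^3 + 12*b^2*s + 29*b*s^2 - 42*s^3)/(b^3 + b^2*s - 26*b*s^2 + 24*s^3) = (-b - 7*s)/(-b + 4*s)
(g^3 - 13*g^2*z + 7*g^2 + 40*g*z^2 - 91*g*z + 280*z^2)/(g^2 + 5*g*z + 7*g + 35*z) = (g^2 - 13*g*z + 40*z^2)/(g + 5*z)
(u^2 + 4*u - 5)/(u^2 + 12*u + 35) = (u - 1)/(u + 7)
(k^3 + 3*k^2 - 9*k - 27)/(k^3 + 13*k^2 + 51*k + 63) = (k - 3)/(k + 7)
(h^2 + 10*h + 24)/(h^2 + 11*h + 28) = (h + 6)/(h + 7)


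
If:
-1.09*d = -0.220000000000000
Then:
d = 0.20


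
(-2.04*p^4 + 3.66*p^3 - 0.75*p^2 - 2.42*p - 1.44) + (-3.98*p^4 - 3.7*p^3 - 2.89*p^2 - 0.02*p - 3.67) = -6.02*p^4 - 0.04*p^3 - 3.64*p^2 - 2.44*p - 5.11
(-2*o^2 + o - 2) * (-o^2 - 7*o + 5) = 2*o^4 + 13*o^3 - 15*o^2 + 19*o - 10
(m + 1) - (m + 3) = -2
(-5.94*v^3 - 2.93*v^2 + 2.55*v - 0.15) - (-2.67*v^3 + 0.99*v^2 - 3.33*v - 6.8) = -3.27*v^3 - 3.92*v^2 + 5.88*v + 6.65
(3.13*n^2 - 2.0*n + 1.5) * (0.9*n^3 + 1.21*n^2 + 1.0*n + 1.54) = 2.817*n^5 + 1.9873*n^4 + 2.06*n^3 + 4.6352*n^2 - 1.58*n + 2.31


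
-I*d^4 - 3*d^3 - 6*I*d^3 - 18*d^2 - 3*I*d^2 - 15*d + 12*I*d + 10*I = (d + 5)*(d - 2*I)*(d - I)*(-I*d - I)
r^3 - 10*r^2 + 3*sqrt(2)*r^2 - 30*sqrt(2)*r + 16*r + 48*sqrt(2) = (r - 8)*(r - 2)*(r + 3*sqrt(2))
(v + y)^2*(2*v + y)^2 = 4*v^4 + 12*v^3*y + 13*v^2*y^2 + 6*v*y^3 + y^4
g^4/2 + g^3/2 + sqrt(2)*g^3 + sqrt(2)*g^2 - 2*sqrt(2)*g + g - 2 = (g/2 + 1)*(g - 1)*(g + sqrt(2))^2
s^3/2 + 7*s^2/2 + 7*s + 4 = (s/2 + 1/2)*(s + 2)*(s + 4)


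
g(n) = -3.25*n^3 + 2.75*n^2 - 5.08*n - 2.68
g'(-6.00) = -389.08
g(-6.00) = 828.80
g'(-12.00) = -1475.08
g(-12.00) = 6070.28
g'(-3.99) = -182.25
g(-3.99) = 267.81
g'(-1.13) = -23.74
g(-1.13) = 11.26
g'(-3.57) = -148.98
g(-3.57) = 198.38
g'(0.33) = -4.33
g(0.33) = -4.17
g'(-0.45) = -9.53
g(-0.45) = 0.46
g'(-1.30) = -28.71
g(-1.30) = 15.71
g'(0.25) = -4.31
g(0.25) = -3.83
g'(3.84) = -127.73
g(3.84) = -165.66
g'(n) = -9.75*n^2 + 5.5*n - 5.08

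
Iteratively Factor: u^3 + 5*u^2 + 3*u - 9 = (u + 3)*(u^2 + 2*u - 3) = (u - 1)*(u + 3)*(u + 3)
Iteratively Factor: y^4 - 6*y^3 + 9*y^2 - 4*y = (y - 4)*(y^3 - 2*y^2 + y) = (y - 4)*(y - 1)*(y^2 - y) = y*(y - 4)*(y - 1)*(y - 1)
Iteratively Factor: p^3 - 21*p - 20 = (p + 1)*(p^2 - p - 20) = (p - 5)*(p + 1)*(p + 4)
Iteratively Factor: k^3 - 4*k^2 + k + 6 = (k - 3)*(k^2 - k - 2) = (k - 3)*(k + 1)*(k - 2)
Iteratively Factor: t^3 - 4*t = (t - 2)*(t^2 + 2*t) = t*(t - 2)*(t + 2)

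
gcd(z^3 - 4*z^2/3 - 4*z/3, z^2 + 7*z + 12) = 1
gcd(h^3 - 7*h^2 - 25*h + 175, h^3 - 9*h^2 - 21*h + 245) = h^2 - 2*h - 35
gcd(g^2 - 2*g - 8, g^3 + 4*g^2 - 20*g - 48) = g^2 - 2*g - 8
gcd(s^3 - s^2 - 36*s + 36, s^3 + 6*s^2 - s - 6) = s^2 + 5*s - 6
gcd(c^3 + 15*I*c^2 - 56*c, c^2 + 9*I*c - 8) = c + 8*I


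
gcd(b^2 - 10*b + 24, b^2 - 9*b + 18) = b - 6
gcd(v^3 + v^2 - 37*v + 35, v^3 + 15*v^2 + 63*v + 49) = v + 7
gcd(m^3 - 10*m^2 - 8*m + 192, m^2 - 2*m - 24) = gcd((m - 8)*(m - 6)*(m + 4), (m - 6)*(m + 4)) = m^2 - 2*m - 24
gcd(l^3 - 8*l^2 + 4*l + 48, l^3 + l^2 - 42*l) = l - 6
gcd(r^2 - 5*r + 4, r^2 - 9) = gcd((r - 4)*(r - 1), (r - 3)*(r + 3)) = 1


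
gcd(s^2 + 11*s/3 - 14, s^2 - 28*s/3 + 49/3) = s - 7/3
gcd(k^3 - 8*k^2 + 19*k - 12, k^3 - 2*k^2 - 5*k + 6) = k^2 - 4*k + 3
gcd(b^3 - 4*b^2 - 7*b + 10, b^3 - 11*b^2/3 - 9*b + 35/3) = b^2 - 6*b + 5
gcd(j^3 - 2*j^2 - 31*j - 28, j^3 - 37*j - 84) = j^2 - 3*j - 28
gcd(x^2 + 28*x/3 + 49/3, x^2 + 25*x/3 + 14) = x + 7/3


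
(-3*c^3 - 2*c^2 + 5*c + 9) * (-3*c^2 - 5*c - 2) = 9*c^5 + 21*c^4 + c^3 - 48*c^2 - 55*c - 18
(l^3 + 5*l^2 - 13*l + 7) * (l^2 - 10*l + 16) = l^5 - 5*l^4 - 47*l^3 + 217*l^2 - 278*l + 112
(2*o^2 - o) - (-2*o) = 2*o^2 + o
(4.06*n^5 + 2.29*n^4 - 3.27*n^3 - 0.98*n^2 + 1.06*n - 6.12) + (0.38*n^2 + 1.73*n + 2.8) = 4.06*n^5 + 2.29*n^4 - 3.27*n^3 - 0.6*n^2 + 2.79*n - 3.32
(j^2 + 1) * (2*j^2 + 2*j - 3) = 2*j^4 + 2*j^3 - j^2 + 2*j - 3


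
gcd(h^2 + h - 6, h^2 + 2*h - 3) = h + 3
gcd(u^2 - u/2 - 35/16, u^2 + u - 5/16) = u + 5/4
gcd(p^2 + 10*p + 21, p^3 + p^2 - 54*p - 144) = p + 3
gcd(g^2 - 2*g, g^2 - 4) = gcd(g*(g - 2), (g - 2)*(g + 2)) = g - 2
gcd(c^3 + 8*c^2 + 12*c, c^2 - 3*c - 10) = c + 2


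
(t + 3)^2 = t^2 + 6*t + 9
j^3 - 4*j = j*(j - 2)*(j + 2)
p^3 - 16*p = p*(p - 4)*(p + 4)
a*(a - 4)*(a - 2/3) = a^3 - 14*a^2/3 + 8*a/3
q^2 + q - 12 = (q - 3)*(q + 4)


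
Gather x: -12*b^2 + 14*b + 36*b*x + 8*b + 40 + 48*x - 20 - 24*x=-12*b^2 + 22*b + x*(36*b + 24) + 20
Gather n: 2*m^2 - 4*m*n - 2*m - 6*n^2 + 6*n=2*m^2 - 2*m - 6*n^2 + n*(6 - 4*m)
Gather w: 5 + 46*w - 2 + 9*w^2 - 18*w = 9*w^2 + 28*w + 3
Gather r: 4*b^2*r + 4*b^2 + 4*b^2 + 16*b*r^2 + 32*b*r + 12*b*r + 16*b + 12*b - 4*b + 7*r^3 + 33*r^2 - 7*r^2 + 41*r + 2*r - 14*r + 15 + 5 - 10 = 8*b^2 + 24*b + 7*r^3 + r^2*(16*b + 26) + r*(4*b^2 + 44*b + 29) + 10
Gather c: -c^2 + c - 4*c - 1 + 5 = -c^2 - 3*c + 4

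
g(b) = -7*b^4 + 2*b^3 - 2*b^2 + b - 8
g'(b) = -28*b^3 + 6*b^2 - 4*b + 1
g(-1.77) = -95.83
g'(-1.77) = 182.14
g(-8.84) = -44301.89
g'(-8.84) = 19847.83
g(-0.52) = -9.85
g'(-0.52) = 8.64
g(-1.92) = -126.58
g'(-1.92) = 228.98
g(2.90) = -468.24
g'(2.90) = -643.03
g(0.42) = -8.00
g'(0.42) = -1.70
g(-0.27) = -8.49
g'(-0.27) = 3.07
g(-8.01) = -29987.80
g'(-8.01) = 14807.83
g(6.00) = -8714.00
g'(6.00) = -5855.00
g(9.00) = -44630.00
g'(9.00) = -19961.00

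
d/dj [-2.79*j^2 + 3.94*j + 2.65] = 3.94 - 5.58*j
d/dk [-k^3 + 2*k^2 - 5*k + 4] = -3*k^2 + 4*k - 5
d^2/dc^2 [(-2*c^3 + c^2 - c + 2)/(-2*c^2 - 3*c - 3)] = 16*(2*c^3 + 6*c^2 - 3)/(8*c^6 + 36*c^5 + 90*c^4 + 135*c^3 + 135*c^2 + 81*c + 27)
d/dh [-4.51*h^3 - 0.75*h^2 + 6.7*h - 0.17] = -13.53*h^2 - 1.5*h + 6.7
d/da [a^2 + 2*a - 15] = 2*a + 2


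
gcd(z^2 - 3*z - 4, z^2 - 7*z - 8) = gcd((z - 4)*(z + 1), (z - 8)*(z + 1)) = z + 1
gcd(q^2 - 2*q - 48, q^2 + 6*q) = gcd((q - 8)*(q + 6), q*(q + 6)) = q + 6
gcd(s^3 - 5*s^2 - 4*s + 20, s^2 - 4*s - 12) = s + 2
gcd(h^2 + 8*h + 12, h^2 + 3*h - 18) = h + 6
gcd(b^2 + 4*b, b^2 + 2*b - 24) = 1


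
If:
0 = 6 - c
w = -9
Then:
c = 6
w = -9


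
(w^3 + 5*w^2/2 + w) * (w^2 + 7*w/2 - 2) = w^5 + 6*w^4 + 31*w^3/4 - 3*w^2/2 - 2*w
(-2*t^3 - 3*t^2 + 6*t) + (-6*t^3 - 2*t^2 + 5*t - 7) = -8*t^3 - 5*t^2 + 11*t - 7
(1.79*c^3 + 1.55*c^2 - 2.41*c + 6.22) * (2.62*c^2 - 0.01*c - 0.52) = 4.6898*c^5 + 4.0431*c^4 - 7.2605*c^3 + 15.5145*c^2 + 1.191*c - 3.2344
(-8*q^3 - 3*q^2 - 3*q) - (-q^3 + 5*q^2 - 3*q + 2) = -7*q^3 - 8*q^2 - 2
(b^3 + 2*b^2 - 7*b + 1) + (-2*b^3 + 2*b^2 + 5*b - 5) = -b^3 + 4*b^2 - 2*b - 4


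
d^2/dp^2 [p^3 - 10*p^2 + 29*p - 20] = 6*p - 20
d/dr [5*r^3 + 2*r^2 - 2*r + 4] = 15*r^2 + 4*r - 2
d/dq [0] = 0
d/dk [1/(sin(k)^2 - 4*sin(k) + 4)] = -2*cos(k)/(sin(k) - 2)^3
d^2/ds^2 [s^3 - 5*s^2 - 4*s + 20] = 6*s - 10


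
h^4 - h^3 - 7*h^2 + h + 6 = (h - 3)*(h - 1)*(h + 1)*(h + 2)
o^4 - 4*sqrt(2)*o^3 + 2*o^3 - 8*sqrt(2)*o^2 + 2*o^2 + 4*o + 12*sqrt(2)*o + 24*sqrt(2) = (o + 2)*(o - 3*sqrt(2))*(o - 2*sqrt(2))*(o + sqrt(2))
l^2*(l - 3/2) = l^3 - 3*l^2/2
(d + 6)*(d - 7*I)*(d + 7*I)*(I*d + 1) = I*d^4 + d^3 + 6*I*d^3 + 6*d^2 + 49*I*d^2 + 49*d + 294*I*d + 294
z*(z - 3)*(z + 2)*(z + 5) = z^4 + 4*z^3 - 11*z^2 - 30*z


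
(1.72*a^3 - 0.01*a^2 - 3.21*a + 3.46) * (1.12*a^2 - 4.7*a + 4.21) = 1.9264*a^5 - 8.0952*a^4 + 3.693*a^3 + 18.9201*a^2 - 29.7761*a + 14.5666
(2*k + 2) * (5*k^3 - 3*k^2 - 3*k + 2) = 10*k^4 + 4*k^3 - 12*k^2 - 2*k + 4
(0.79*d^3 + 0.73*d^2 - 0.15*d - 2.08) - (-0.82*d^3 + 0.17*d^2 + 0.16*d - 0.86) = 1.61*d^3 + 0.56*d^2 - 0.31*d - 1.22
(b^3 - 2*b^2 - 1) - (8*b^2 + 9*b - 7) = b^3 - 10*b^2 - 9*b + 6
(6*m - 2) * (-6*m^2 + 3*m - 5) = -36*m^3 + 30*m^2 - 36*m + 10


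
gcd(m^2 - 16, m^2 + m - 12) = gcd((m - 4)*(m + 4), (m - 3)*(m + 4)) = m + 4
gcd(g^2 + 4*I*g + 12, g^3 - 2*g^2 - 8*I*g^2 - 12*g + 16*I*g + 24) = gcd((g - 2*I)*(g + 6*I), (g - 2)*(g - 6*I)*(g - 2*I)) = g - 2*I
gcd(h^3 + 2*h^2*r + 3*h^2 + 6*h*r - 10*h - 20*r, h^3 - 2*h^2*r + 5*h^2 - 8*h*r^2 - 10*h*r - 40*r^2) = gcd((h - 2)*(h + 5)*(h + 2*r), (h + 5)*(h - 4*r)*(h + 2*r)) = h^2 + 2*h*r + 5*h + 10*r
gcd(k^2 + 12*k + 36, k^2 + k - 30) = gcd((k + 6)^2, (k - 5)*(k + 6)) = k + 6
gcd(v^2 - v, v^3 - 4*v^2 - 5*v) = v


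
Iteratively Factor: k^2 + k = (k)*(k + 1)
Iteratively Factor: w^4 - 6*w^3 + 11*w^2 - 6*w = (w - 3)*(w^3 - 3*w^2 + 2*w) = (w - 3)*(w - 2)*(w^2 - w) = (w - 3)*(w - 2)*(w - 1)*(w)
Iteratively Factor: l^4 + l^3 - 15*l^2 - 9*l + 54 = (l + 3)*(l^3 - 2*l^2 - 9*l + 18) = (l - 3)*(l + 3)*(l^2 + l - 6) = (l - 3)*(l - 2)*(l + 3)*(l + 3)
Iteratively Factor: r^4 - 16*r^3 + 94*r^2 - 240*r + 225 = (r - 3)*(r^3 - 13*r^2 + 55*r - 75) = (r - 5)*(r - 3)*(r^2 - 8*r + 15) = (r - 5)^2*(r - 3)*(r - 3)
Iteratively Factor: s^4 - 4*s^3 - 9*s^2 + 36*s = (s - 3)*(s^3 - s^2 - 12*s) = (s - 4)*(s - 3)*(s^2 + 3*s) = s*(s - 4)*(s - 3)*(s + 3)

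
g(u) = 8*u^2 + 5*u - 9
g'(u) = 16*u + 5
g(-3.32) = 62.58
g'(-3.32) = -48.12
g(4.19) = 152.40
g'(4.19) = 72.04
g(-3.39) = 65.99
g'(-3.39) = -49.24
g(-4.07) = 103.17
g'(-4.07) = -60.12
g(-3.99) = 98.41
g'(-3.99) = -58.84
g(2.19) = 40.32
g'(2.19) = 40.04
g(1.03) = 4.64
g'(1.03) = 21.48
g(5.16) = 229.80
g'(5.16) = 87.56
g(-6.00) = 249.00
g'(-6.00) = -91.00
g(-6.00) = 249.00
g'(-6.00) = -91.00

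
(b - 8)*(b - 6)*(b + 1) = b^3 - 13*b^2 + 34*b + 48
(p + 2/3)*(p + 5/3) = p^2 + 7*p/3 + 10/9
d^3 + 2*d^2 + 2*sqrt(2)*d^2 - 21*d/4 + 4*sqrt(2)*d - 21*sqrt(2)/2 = (d - 3/2)*(d + 7/2)*(d + 2*sqrt(2))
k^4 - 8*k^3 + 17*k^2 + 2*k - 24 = (k - 4)*(k - 3)*(k - 2)*(k + 1)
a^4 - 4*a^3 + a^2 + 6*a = a*(a - 3)*(a - 2)*(a + 1)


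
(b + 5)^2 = b^2 + 10*b + 25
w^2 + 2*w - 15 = (w - 3)*(w + 5)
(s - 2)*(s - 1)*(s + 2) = s^3 - s^2 - 4*s + 4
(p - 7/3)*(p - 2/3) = p^2 - 3*p + 14/9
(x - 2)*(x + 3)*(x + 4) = x^3 + 5*x^2 - 2*x - 24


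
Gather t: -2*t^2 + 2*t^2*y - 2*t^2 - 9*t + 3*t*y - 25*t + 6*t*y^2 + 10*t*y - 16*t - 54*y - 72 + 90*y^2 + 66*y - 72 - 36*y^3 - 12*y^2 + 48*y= t^2*(2*y - 4) + t*(6*y^2 + 13*y - 50) - 36*y^3 + 78*y^2 + 60*y - 144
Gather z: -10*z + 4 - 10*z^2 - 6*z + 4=-10*z^2 - 16*z + 8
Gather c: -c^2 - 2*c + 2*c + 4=4 - c^2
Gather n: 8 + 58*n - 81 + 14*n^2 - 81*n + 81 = 14*n^2 - 23*n + 8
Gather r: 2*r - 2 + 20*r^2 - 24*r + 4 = 20*r^2 - 22*r + 2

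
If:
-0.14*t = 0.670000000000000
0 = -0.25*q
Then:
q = 0.00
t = -4.79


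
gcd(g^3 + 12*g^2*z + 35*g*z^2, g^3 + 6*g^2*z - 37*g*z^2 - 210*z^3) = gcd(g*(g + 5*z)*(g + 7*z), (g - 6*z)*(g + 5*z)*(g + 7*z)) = g^2 + 12*g*z + 35*z^2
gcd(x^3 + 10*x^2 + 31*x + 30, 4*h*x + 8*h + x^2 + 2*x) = x + 2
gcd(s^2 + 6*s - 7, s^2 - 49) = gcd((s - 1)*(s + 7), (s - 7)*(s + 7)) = s + 7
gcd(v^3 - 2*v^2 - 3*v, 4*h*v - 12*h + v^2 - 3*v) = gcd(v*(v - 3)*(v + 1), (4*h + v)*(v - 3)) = v - 3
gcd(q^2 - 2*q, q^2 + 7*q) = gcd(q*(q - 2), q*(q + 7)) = q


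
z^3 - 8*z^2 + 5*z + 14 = (z - 7)*(z - 2)*(z + 1)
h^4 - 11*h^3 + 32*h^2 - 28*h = h*(h - 7)*(h - 2)^2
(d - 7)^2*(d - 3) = d^3 - 17*d^2 + 91*d - 147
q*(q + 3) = q^2 + 3*q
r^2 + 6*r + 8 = (r + 2)*(r + 4)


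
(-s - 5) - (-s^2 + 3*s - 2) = s^2 - 4*s - 3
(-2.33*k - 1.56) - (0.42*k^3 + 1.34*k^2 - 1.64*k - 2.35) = -0.42*k^3 - 1.34*k^2 - 0.69*k + 0.79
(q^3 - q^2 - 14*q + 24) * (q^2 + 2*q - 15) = q^5 + q^4 - 31*q^3 + 11*q^2 + 258*q - 360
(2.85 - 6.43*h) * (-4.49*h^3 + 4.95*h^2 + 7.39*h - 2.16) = 28.8707*h^4 - 44.625*h^3 - 33.4102*h^2 + 34.9503*h - 6.156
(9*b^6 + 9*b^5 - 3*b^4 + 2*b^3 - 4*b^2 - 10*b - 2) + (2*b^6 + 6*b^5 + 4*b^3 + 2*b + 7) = 11*b^6 + 15*b^5 - 3*b^4 + 6*b^3 - 4*b^2 - 8*b + 5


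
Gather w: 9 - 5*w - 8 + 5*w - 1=0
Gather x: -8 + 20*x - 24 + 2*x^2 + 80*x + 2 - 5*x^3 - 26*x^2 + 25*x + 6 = -5*x^3 - 24*x^2 + 125*x - 24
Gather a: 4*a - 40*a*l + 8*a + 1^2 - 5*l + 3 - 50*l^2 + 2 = a*(12 - 40*l) - 50*l^2 - 5*l + 6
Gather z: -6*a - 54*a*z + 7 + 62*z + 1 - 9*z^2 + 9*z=-6*a - 9*z^2 + z*(71 - 54*a) + 8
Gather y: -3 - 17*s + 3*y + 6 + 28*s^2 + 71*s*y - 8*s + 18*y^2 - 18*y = 28*s^2 - 25*s + 18*y^2 + y*(71*s - 15) + 3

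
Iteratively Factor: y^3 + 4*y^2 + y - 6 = (y - 1)*(y^2 + 5*y + 6) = (y - 1)*(y + 3)*(y + 2)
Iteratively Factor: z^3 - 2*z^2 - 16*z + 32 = (z + 4)*(z^2 - 6*z + 8) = (z - 4)*(z + 4)*(z - 2)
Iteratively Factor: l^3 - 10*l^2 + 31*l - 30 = (l - 2)*(l^2 - 8*l + 15) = (l - 3)*(l - 2)*(l - 5)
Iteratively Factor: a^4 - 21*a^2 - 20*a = (a + 4)*(a^3 - 4*a^2 - 5*a) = (a + 1)*(a + 4)*(a^2 - 5*a) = a*(a + 1)*(a + 4)*(a - 5)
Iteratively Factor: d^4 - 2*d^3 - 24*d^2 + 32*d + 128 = (d + 2)*(d^3 - 4*d^2 - 16*d + 64) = (d - 4)*(d + 2)*(d^2 - 16) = (d - 4)*(d + 2)*(d + 4)*(d - 4)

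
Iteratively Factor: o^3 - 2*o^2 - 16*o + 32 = (o + 4)*(o^2 - 6*o + 8) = (o - 2)*(o + 4)*(o - 4)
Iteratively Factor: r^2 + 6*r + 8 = (r + 2)*(r + 4)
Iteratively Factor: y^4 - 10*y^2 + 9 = (y + 3)*(y^3 - 3*y^2 - y + 3) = (y - 3)*(y + 3)*(y^2 - 1) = (y - 3)*(y - 1)*(y + 3)*(y + 1)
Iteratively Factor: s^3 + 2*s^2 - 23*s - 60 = (s + 4)*(s^2 - 2*s - 15) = (s - 5)*(s + 4)*(s + 3)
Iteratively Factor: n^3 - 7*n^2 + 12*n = (n - 4)*(n^2 - 3*n) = (n - 4)*(n - 3)*(n)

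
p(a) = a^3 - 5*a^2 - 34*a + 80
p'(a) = 3*a^2 - 10*a - 34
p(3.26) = -49.33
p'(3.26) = -34.72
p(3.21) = -47.58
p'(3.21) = -35.19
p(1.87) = 5.47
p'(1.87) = -42.21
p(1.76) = 10.12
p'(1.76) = -42.31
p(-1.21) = 112.05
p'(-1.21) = -17.51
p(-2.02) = 120.04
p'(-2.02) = -1.56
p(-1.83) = 119.35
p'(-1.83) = -5.65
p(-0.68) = 100.49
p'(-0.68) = -25.81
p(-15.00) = -3910.00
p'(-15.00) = 791.00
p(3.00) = -40.00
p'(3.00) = -37.00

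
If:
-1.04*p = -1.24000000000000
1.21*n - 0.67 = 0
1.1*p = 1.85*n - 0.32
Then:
No Solution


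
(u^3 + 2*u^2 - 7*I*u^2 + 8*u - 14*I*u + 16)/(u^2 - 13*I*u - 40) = (u^2 + u*(2 + I) + 2*I)/(u - 5*I)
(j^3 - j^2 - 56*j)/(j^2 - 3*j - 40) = j*(j + 7)/(j + 5)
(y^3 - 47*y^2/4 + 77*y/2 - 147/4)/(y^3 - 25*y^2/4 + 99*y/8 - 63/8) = 2*(y - 7)/(2*y - 3)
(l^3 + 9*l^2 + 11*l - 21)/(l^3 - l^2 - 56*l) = (l^2 + 2*l - 3)/(l*(l - 8))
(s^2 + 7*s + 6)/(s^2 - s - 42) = (s + 1)/(s - 7)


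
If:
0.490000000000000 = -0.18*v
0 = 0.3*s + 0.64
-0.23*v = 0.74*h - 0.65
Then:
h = 1.72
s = -2.13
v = -2.72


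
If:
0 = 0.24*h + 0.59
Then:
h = -2.46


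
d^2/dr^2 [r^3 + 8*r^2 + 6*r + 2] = 6*r + 16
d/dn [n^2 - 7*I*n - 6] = 2*n - 7*I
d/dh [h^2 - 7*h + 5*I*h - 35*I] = 2*h - 7 + 5*I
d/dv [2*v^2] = 4*v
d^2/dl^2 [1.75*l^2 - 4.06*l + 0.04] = 3.50000000000000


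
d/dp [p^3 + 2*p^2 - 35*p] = 3*p^2 + 4*p - 35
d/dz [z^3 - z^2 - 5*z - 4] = 3*z^2 - 2*z - 5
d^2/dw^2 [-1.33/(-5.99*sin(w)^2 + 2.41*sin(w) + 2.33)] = (190.882132*sin(w)^4 - 57.599241*sin(w)^3 - 204.348781*sin(w)^2 + 107.730133*sin(w) - 52.574368)/(-5.99*sin(w)^2 + 2.41*sin(w) + 2.33)^3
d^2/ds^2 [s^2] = 2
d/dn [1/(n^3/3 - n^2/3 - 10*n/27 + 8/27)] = 27*(-27*n^2 + 18*n + 10)/(9*n^3 - 9*n^2 - 10*n + 8)^2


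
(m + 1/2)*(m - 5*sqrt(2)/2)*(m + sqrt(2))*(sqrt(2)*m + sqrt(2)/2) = sqrt(2)*m^4 - 3*m^3 + sqrt(2)*m^3 - 19*sqrt(2)*m^2/4 - 3*m^2 - 5*sqrt(2)*m - 3*m/4 - 5*sqrt(2)/4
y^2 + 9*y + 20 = (y + 4)*(y + 5)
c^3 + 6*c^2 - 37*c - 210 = (c - 6)*(c + 5)*(c + 7)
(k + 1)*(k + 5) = k^2 + 6*k + 5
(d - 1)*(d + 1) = d^2 - 1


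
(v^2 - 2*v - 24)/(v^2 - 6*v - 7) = (-v^2 + 2*v + 24)/(-v^2 + 6*v + 7)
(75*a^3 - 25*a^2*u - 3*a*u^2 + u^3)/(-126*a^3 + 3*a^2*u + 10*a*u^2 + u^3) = (-25*a^2 + u^2)/(42*a^2 + 13*a*u + u^2)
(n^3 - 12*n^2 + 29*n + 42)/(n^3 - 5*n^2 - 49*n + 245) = (n^2 - 5*n - 6)/(n^2 + 2*n - 35)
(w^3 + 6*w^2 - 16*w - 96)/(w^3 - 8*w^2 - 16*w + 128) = (w + 6)/(w - 8)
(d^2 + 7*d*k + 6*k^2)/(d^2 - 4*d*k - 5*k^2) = (d + 6*k)/(d - 5*k)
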